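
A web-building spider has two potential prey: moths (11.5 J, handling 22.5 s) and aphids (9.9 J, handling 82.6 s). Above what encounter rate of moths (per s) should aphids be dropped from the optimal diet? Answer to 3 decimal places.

0.014 per s

The zero-one rule: include aphids iff E₂/h₂ > λE₁/(1+λh₁). Equality gives the switch point.
λE₁h₂ = E₂ + λE₂h₁ ⇒ λ = E₂/(E₁h₂ − E₂h₁) = 9.9/(949.9 − 222.8) = 0.01361 per s.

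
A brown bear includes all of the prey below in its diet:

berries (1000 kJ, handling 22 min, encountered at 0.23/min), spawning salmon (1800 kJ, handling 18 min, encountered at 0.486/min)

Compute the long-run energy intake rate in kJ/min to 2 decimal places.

74.61 kJ/min

R = Σλ_iE_i / (1 + Σλ_ih_i)
Numerator: 0.23×1000 + 0.486×1800 = 1105
Denominator: 1 + 0.23×22 + 0.486×18 = 14.81
R = 1105/14.81 = 74.61 kJ/min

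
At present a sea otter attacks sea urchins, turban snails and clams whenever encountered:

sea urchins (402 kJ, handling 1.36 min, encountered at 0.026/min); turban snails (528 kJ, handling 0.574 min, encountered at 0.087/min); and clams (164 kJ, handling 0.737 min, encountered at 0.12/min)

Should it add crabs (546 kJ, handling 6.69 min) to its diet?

Yes

On sea urchins, turban snails and clams alone, R = ΣλE/(1+Σλh) = 76.07/1.174 = 64.81 kJ/min.
Profitability of crabs: 546/6.69 = 81.61 kJ/min.
Since 81.61 > R, including crabs increases the long-run rate.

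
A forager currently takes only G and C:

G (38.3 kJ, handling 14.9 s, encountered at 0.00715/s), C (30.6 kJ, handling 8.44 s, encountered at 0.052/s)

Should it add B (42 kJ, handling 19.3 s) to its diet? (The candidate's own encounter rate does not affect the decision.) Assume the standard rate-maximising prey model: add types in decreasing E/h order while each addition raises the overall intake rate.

Yes

On G and C alone, R = ΣλE/(1+Σλh) = 1.865/1.545 = 1.207 kJ/s.
B: E/h = 42/19.3 = 2.176 kJ/s.
Since 2.176 > R, including B increases the long-run rate.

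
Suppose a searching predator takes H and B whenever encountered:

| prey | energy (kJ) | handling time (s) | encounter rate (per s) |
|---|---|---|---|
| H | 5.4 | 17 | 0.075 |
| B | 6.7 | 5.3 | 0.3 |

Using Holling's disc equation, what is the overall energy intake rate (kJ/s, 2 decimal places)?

Energy encountered per unit search time: 0.075×5.4 + 0.3×6.7 = 2.415 kJ/s.
Handling time per unit search time: 0.075×17 + 0.3×5.3 = 2.865.
Rate = 2.415/(1 + 2.865) = 0.6248 kJ/s.

0.62 kJ/s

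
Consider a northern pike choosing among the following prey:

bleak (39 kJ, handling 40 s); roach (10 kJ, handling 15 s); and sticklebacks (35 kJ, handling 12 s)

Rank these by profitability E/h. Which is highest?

sticklebacks

In descending order of E/h:
sticklebacks: 35/12 = 2.92 kJ/s
bleak: 39/40 = 0.975 kJ/s
roach: 10/15 = 0.667 kJ/s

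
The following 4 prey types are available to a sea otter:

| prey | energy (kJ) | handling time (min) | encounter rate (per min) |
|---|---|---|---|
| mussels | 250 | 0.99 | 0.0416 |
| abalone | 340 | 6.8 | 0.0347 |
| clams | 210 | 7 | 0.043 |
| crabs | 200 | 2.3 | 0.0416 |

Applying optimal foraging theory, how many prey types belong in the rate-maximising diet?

E/h in descending order: mussels 253, crabs 87, abalone 50, clams 30 kJ/min. The optimal diet is the largest prefix of this list for which every included type satisfies E_i/h_i > R on the types above it.
Rate on top 1: 9.989. crabs: 87 > 9.989 → include.
Rate on top 2: 16.47. abalone: 50 > 16.47 → include.
Rate on top 3: 22.23. clams: 30 > 22.23 → include.
Optimal diet: mussels, crabs, abalone, clams — 4 of 4 types.

4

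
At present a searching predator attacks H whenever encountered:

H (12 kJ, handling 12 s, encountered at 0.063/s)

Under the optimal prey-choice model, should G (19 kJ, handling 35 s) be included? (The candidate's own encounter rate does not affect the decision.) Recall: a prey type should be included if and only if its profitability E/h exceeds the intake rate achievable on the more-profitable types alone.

Current rate: (0.063×12)/(1 + 0.063×12) = 0.4305 kJ/s.
Profitability of G: 19/35 = 0.5429 kJ/s.
Since 0.5429 > R, including G increases the long-run rate.

Yes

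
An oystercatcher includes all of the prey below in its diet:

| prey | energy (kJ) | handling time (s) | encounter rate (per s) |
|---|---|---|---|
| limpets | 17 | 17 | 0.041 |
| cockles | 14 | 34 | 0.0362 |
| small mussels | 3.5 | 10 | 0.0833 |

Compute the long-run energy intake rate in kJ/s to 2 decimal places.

0.40 kJ/s

R = (0.041×17 + 0.0362×14 + 0.0833×3.5) / (1 + 0.041×17 + 0.0362×34 + 0.0833×10) = 1.495/3.761 = 0.3976 kJ/s.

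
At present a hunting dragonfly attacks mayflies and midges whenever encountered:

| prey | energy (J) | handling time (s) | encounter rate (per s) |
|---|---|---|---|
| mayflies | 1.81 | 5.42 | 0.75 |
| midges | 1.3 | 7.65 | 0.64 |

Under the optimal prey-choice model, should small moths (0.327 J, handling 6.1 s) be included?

Current rate: (0.75×1.81 + 0.64×1.3)/(1 + 0.75×5.42 + 0.64×7.65) = 0.2198 J/s.
Profitability of small moths: 0.327/6.1 = 0.05361 J/s.
Since 0.05361 < R, time spent handling small moths is better spent searching.

No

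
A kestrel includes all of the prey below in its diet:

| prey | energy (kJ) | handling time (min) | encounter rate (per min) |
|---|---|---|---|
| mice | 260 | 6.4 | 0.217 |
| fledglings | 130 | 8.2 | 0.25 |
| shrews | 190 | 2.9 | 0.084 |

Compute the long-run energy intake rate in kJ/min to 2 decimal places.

R = Σλ_iE_i / (1 + Σλ_ih_i)
Numerator: 0.217×260 + 0.25×130 + 0.084×190 = 104.9
Denominator: 1 + 0.217×6.4 + 0.25×8.2 + 0.084×2.9 = 4.682
R = 104.9/4.682 = 22.4 kJ/min

22.40 kJ/min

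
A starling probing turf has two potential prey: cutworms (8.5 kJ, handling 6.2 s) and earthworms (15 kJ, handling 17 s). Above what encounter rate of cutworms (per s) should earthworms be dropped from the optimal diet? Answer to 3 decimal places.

Drop earthworms once their profitability E₂/h₂ falls below the rate achievable on cutworms alone: E₂/h₂ = λE₁/(1 + λh₁).
Solve for λ: λE₁h₂ = E₂(1 + λh₁) → λ(E₁h₂ − E₂h₁) = E₂ → λ = E₂/(E₁h₂ − E₂h₁).
λ = 15/(8.5×17 − 15×6.2) = 15/51.5 = 0.2913 per s.

0.291 per s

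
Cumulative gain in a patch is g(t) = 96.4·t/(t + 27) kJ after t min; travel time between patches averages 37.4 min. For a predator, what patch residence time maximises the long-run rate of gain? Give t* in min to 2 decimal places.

31.78 min

By the marginal value theorem, leave when the instantaneous gain rate g'(t) equals the habitat-wide average g(t)/(T + t).
g'(t) = 96.4·27/(t + 27)². Setting 96.4·27/(t+27)² = 96.4t/[(t+27)(37.4+t)] gives 27(37.4+t) = t(t+27), so t² = 27×37.4 = 1010.
t* = √1010 = 31.78 min.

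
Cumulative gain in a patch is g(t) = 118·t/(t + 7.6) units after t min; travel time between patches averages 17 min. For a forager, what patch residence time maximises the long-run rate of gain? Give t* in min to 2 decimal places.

By the marginal value theorem, leave when the instantaneous gain rate g'(t) equals the habitat-wide average g(t)/(T + t).
g'(t) = 118·7.6/(t + 7.6)². Setting 118·7.6/(t+7.6)² = 118t/[(t+7.6)(17+t)] gives 7.6(17+t) = t(t+7.6), so t² = 7.6×17 = 129.2.
t* = √129.2 = 11.37 min.

11.37 min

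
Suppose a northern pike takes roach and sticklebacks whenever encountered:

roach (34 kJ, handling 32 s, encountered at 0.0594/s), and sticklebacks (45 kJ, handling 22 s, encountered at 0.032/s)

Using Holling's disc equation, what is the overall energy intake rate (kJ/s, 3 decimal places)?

R = Σλ_iE_i / (1 + Σλ_ih_i)
Numerator: 0.0594×34 + 0.032×45 = 3.46
Denominator: 1 + 0.0594×32 + 0.032×22 = 3.605
R = 3.46/3.605 = 0.9597 kJ/s

0.960 kJ/s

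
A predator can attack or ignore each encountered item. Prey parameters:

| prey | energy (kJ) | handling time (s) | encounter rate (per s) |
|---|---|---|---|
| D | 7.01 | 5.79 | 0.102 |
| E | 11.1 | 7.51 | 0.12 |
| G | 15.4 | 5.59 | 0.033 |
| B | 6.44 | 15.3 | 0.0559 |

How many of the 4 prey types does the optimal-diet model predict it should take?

Rank by E/h (kJ/s): G 2.75, E 1.48, D 1.21, B 0.421. Include each in turn until the next type's E/h falls below the running intake rate.
Rate on top 1: 0.4291. E: 1.48 > 0.4291 → include.
Rate on top 2: 0.8823. D: 1.21 > 0.8823 → include.
Rate on top 3: 0.9548. B: 0.421 < 0.9548 → exclude; stop.
Optimal diet: G, E, D — 3 of 4 types.

3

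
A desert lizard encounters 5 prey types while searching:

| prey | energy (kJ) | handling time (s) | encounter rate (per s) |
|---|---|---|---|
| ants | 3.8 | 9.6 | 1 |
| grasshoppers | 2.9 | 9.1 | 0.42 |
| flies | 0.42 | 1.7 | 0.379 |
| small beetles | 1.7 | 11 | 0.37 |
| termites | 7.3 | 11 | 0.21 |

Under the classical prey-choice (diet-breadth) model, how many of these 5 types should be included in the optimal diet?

1

Profitabilities (E/h, kJ/s): termites 0.664, ants 0.396, grasshoppers 0.319, flies 0.247, small beetles 0.155. Add prey in this order while the next type's profitability exceeds the intake rate on those already taken.
Rate on top 1: 0.4631. ants: 0.396 < 0.4631 → exclude; stop.
Optimal diet: termites — 1 of 5 types.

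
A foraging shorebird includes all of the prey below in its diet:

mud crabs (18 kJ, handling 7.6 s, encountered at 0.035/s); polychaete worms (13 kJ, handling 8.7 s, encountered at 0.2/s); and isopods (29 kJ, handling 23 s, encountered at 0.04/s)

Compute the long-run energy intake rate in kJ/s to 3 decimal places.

R = Σλ_iE_i / (1 + Σλ_ih_i)
Numerator: 0.035×18 + 0.2×13 + 0.04×29 = 4.39
Denominator: 1 + 0.035×7.6 + 0.2×8.7 + 0.04×23 = 3.926
R = 4.39/3.926 = 1.118 kJ/s

1.118 kJ/s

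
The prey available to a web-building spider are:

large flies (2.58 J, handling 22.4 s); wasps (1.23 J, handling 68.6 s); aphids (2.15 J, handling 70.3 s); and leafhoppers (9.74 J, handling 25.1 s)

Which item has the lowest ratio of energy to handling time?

In descending order of E/h:
leafhoppers: 9.74/25.1 = 0.388 J/s
large flies: 2.58/22.4 = 0.115 J/s
aphids: 2.15/70.3 = 0.0306 J/s
wasps: 1.23/68.6 = 0.0179 J/s

wasps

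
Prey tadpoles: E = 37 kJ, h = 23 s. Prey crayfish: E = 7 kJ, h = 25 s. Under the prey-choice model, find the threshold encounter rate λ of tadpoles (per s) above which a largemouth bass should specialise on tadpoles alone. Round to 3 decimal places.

At the threshold, the rate on tadpoles alone equals the profitability of crayfish: λ·37/(1 + λ·23) = 7/25 = 0.28.
Rearranging, λ(37 − 0.28×23) = 0.28, so λ = 0.28/30.56 = 0.009162 per s.

0.009 per s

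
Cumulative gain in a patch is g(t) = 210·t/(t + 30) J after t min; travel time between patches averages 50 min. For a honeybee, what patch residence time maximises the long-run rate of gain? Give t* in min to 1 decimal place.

38.7 min

Maximise g(t)/(T+t): set derivative to zero → g'(t)(T+t) = g(t).
g'(t) = 210·30/(t + 30)². Setting 210·30/(t+30)² = 210t/[(t+30)(50+t)] gives 30(50+t) = t(t+30), so t² = 30×50 = 1500.
t* = √1500 = 38.73 min.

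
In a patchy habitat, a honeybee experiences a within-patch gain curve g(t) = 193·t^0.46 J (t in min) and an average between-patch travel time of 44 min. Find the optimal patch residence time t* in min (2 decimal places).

Maximise g(t)/(T+t): set derivative to zero → g'(t)(T+t) = g(t).
g'(t) = 0.46·193·t^-0.54. Setting 0.46·193·t^-0.54 = 193·t^0.46/(44+t) gives 0.46(44+t) = t, so 0.54·t = 0.46×44.
t* = 0.46×44/0.54 = 37.48 min.

37.48 min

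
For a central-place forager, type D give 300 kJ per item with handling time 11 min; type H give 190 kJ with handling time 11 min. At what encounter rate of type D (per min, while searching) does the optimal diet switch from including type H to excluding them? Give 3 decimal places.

0.157 per min

The zero-one rule: include type H iff E₂/h₂ > λE₁/(1+λh₁). Equality gives the switch point.
λE₁h₂ = E₂ + λE₂h₁ ⇒ λ = E₂/(E₁h₂ − E₂h₁) = 190/(3300 − 2090) = 0.157 per min.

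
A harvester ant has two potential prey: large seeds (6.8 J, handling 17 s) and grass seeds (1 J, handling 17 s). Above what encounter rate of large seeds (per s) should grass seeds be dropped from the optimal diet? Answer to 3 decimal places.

0.010 per s

The zero-one rule: include grass seeds iff E₂/h₂ > λE₁/(1+λh₁). Equality gives the switch point.
λE₁h₂ = E₂ + λE₂h₁ ⇒ λ = E₂/(E₁h₂ − E₂h₁) = 1/(115.6 − 17) = 0.01014 per s.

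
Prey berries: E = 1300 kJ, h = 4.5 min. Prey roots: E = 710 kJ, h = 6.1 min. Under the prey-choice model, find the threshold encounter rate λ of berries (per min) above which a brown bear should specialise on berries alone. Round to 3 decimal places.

The zero-one rule: include roots iff E₂/h₂ > λE₁/(1+λh₁). Equality gives the switch point.
λE₁h₂ = E₂ + λE₂h₁ ⇒ λ = E₂/(E₁h₂ − E₂h₁) = 710/(7930 − 3195) = 0.1499 per min.

0.150 per min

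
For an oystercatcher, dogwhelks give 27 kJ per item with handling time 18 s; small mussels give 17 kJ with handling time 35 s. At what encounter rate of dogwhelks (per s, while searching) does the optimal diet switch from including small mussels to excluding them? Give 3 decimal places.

0.027 per s

At the threshold, the rate on dogwhelks alone equals the profitability of small mussels: λ·27/(1 + λ·18) = 17/35 = 0.4857.
Rearranging, λ(27 − 0.4857×18) = 0.4857, so λ = 0.4857/18.26 = 0.0266 per s.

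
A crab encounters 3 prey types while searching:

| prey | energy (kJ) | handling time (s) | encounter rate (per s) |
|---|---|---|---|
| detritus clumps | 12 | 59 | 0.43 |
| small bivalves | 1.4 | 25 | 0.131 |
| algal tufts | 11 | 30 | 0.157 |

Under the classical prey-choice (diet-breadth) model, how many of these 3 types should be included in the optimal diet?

Profitabilities (E/h, kJ/s): algal tufts 0.367, detritus clumps 0.203, small bivalves 0.056. Add prey in this order while the next type's profitability exceeds the intake rate on those already taken.
Rate on top 1: 0.3025. detritus clumps: 0.203 < 0.3025 → exclude; stop.
Optimal diet: algal tufts — 1 of 3 types.

1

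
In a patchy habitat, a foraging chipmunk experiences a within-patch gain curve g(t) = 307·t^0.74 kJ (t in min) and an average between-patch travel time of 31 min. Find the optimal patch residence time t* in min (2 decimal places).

88.23 min

Maximise g(t)/(T+t): set derivative to zero → g'(t)(T+t) = g(t).
g'(t) = 0.74·307·t^-0.26. Setting 0.74·307·t^-0.26 = 307·t^0.74/(31+t) gives 0.74(31+t) = t, so 0.26·t = 0.74×31.
t* = 0.74×31/0.26 = 88.23 min.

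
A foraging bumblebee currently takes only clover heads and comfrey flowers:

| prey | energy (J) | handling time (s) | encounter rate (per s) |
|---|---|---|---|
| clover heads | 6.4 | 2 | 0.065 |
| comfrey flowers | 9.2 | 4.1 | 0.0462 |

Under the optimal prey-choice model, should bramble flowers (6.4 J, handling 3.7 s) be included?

Current rate: (0.065×6.4 + 0.0462×9.2)/(1 + 0.065×2 + 0.0462×4.1) = 0.6374 J/s.
Profitability of bramble flowers: 6.4/3.7 = 1.73 J/s.
1.73 > 0.6374, so adding bramble flowers raises the average — include it.

Yes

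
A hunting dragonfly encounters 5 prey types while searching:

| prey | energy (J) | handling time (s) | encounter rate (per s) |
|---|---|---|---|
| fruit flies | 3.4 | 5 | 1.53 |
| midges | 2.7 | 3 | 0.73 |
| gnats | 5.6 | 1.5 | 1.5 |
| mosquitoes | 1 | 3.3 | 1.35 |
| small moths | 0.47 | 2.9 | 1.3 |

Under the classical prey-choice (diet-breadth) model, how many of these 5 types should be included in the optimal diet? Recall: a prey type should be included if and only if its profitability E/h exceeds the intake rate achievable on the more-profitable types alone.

Rank by E/h (J/s): gnats 3.73, midges 0.9, fruit flies 0.68, mosquitoes 0.303, small moths 0.162. Include each in turn until the next type's E/h falls below the running intake rate.
Rate on top 1: 2.585. midges: 0.9 < 2.585 → exclude; stop.
Optimal diet: gnats — 1 of 5 types.

1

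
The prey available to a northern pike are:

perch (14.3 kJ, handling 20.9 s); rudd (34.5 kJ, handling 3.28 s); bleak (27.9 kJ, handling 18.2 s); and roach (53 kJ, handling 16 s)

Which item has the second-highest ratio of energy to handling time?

In descending order of E/h:
rudd: 34.5/3.28 = 10.5 kJ/s
roach: 53/16 = 3.31 kJ/s
bleak: 27.9/18.2 = 1.53 kJ/s
perch: 14.3/20.9 = 0.684 kJ/s

roach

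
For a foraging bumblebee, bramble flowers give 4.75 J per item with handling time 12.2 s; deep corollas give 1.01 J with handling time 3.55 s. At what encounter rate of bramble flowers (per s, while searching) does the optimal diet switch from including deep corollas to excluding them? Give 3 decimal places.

At the threshold, the rate on bramble flowers alone equals the profitability of deep corollas: λ·4.75/(1 + λ·12.2) = 1.01/3.55 = 0.2845.
Rearranging, λ(4.75 − 0.2845×12.2) = 0.2845, so λ = 0.2845/1.279 = 0.2224 per s.

0.222 per s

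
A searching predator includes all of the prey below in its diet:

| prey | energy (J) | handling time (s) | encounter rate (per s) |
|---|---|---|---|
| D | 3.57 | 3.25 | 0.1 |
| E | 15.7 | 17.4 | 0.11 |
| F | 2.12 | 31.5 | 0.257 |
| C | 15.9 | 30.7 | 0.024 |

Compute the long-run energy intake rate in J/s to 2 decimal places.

0.25 J/s

R = (0.1×3.57 + 0.11×15.7 + 0.257×2.12 + 0.024×15.9) / (1 + 0.1×3.25 + 0.11×17.4 + 0.257×31.5 + 0.024×30.7) = 3.01/12.07 = 0.2494 J/s.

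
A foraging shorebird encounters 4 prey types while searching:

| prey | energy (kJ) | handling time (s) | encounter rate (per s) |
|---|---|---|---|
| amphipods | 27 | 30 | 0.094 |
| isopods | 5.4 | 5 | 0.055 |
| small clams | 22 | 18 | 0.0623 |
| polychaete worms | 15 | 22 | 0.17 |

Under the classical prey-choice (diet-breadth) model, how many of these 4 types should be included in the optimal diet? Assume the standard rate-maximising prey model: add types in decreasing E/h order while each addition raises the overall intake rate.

Profitabilities (E/h, kJ/s): small clams 1.22, isopods 1.08, amphipods 0.9, polychaete worms 0.682. Add prey in this order while the next type's profitability exceeds the intake rate on those already taken.
Rate on top 1: 0.6461. isopods: 1.08 > 0.6461 → include.
Rate on top 2: 0.6959. amphipods: 0.9 > 0.6959 → include.
Rate on top 3: 0.8062. polychaete worms: 0.682 < 0.8062 → exclude; stop.
Optimal diet: small clams, isopods, amphipods — 3 of 4 types.

3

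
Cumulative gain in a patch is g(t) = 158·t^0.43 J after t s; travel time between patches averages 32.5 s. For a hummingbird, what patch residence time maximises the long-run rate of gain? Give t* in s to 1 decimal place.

24.5 s

Maximise g(t)/(T+t): set derivative to zero → g'(t)(T+t) = g(t).
g'(t) = 0.43·158·t^-0.57. Setting 0.43·158·t^-0.57 = 158·t^0.43/(32.5+t) gives 0.43(32.5+t) = t, so 0.57·t = 0.43×32.5.
t* = 0.43×32.5/0.57 = 24.52 s.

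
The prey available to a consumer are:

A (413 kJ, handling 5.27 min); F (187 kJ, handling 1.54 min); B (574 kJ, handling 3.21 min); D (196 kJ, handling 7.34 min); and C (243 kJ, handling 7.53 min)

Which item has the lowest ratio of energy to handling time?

Profitability E/h (kJ/min): A = 413/5.27 = 78.4, F = 187/1.54 = 121, B = 574/3.21 = 179, D = 196/7.34 = 26.7, C = 243/7.53 = 32.3.
Ranked: B > F > A > C > D.

D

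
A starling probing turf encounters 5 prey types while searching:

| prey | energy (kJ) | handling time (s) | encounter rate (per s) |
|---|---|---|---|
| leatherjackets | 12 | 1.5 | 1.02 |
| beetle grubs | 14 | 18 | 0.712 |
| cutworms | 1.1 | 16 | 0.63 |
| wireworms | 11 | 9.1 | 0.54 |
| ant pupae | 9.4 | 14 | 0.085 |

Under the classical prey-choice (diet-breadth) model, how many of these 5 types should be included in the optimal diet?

E/h in descending order: leatherjackets 8, wireworms 1.21, beetle grubs 0.778, ant pupae 0.671, cutworms 0.0688 kJ/s. The optimal diet is the largest prefix of this list for which every included type satisfies E_i/h_i > R on the types above it.
Rate on top 1: 4.838. wireworms: 1.21 < 4.838 → exclude; stop.
Optimal diet: leatherjackets — 1 of 5 types.

1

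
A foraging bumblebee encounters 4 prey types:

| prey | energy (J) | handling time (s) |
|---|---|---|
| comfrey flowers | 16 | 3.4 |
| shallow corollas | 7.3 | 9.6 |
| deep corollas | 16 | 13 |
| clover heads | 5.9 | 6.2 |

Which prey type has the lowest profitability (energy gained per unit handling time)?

shallow corollas

Profitability E/h (J/s): comfrey flowers = 16/3.4 = 4.71, shallow corollas = 7.3/9.6 = 0.76, deep corollas = 16/13 = 1.23, clover heads = 5.9/6.2 = 0.952.
Ranked: comfrey flowers > deep corollas > clover heads > shallow corollas.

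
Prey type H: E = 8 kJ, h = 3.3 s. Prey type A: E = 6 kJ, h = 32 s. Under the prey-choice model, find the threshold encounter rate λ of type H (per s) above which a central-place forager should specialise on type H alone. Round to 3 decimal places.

0.025 per s

The zero-one rule: include type A iff E₂/h₂ > λE₁/(1+λh₁). Equality gives the switch point.
λE₁h₂ = E₂ + λE₂h₁ ⇒ λ = E₂/(E₁h₂ − E₂h₁) = 6/(256 − 19.8) = 0.0254 per s.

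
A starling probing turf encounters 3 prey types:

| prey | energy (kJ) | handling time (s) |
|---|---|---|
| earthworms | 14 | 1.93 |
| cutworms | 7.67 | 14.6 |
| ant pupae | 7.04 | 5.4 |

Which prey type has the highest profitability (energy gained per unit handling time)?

earthworms

In descending order of E/h:
earthworms: 14/1.93 = 7.25 kJ/s
ant pupae: 7.04/5.4 = 1.3 kJ/s
cutworms: 7.67/14.6 = 0.525 kJ/s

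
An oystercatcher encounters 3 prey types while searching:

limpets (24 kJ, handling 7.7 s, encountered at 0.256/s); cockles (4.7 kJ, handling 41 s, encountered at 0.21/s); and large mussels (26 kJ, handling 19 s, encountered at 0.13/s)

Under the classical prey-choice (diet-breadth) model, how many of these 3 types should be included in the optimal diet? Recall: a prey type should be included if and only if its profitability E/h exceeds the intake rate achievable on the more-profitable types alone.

1

Rank by E/h (kJ/s): limpets 3.12, large mussels 1.37, cockles 0.115. Include each in turn until the next type's E/h falls below the running intake rate.
Rate on top 1: 2.068. large mussels: 1.37 < 2.068 → exclude; stop.
Optimal diet: limpets — 1 of 3 types.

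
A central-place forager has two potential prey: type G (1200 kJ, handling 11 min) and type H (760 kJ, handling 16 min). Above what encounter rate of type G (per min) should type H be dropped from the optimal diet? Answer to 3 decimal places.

0.070 per min

At the threshold, the rate on type G alone equals the profitability of type H: λ·1200/(1 + λ·11) = 760/16 = 47.5.
Rearranging, λ(1200 − 47.5×11) = 47.5, so λ = 47.5/677.5 = 0.07011 per min.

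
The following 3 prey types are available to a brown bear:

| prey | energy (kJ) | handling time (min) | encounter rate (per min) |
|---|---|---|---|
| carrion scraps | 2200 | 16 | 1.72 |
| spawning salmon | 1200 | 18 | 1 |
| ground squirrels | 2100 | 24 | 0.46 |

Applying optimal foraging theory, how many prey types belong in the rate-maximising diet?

1

Rank by E/h (kJ/min): carrion scraps 138, ground squirrels 87.5, spawning salmon 66.7. Include each in turn until the next type's E/h falls below the running intake rate.
Rate on top 1: 132.7. ground squirrels: 87.5 < 132.7 → exclude; stop.
Optimal diet: carrion scraps — 1 of 3 types.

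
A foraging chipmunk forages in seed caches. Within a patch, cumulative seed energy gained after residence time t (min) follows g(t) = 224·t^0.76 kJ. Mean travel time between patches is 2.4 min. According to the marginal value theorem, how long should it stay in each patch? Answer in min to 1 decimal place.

7.6 min

Optimal t* satisfies g'(t*) = g(t*)/(T + t*).
g'(t) = 0.76·224·t^-0.24. Setting 0.76·224·t^-0.24 = 224·t^0.76/(2.4+t) gives 0.76(2.4+t) = t, so 0.24·t = 0.76×2.4.
t* = 0.76×2.4/0.24 = 7.6 min.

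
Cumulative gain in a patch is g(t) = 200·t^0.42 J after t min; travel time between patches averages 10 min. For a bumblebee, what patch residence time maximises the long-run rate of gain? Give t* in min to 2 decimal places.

7.24 min

By the marginal value theorem, leave when the instantaneous gain rate g'(t) equals the habitat-wide average g(t)/(T + t).
g'(t) = 0.42·200·t^-0.58. Setting 0.42·200·t^-0.58 = 200·t^0.42/(10+t) gives 0.42(10+t) = t, so 0.58·t = 0.42×10.
t* = 0.42×10/0.58 = 7.241 min.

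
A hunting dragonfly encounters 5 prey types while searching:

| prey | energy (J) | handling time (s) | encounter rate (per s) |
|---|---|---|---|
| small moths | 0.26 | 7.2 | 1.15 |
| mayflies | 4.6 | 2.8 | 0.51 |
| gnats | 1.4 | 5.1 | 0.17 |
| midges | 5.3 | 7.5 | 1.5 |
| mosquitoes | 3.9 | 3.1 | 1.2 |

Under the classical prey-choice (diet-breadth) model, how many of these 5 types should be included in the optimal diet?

Rank by E/h (J/s): mayflies 1.64, mosquitoes 1.26, midges 0.707, gnats 0.275, small moths 0.0361. Include each in turn until the next type's E/h falls below the running intake rate.
Rate on top 1: 0.9662. mosquitoes: 1.26 > 0.9662 → include.
Rate on top 2: 1.143. midges: 0.707 < 1.143 → exclude; stop.
Optimal diet: mayflies, mosquitoes — 2 of 5 types.

2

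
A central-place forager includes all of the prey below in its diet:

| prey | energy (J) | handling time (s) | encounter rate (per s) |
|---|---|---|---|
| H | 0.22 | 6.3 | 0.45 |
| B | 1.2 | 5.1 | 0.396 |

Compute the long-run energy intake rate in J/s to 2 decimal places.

R = (0.45×0.22 + 0.396×1.2) / (1 + 0.45×6.3 + 0.396×5.1) = 0.5742/5.855 = 0.09808 J/s.

0.10 J/s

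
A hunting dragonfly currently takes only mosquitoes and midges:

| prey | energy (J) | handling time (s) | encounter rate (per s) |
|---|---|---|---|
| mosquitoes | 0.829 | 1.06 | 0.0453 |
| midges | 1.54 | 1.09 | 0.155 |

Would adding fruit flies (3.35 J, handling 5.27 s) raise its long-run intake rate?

On mosquitoes and midges alone, R = ΣλE/(1+Σλh) = 0.2763/1.217 = 0.227 J/s.
fruit flies: E/h = 3.35/5.27 = 0.6357 J/s.
0.6357 > 0.227, so adding fruit flies raises the average — include it.

Yes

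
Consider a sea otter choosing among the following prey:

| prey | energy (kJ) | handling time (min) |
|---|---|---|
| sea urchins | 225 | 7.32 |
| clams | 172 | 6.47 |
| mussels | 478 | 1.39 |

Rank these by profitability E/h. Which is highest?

mussels

In descending order of E/h:
mussels: 478/1.39 = 344 kJ/min
sea urchins: 225/7.32 = 30.7 kJ/min
clams: 172/6.47 = 26.6 kJ/min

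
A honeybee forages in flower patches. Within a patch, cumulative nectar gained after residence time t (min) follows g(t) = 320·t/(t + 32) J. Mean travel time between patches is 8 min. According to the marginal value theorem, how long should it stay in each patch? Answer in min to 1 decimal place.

16.0 min

By the marginal value theorem, leave when the instantaneous gain rate g'(t) equals the habitat-wide average g(t)/(T + t).
g'(t) = 320·32/(t + 32)². Setting 320·32/(t+32)² = 320t/[(t+32)(8+t)] gives 32(8+t) = t(t+32), so t² = 32×8 = 256.
t* = √256 = 16 min.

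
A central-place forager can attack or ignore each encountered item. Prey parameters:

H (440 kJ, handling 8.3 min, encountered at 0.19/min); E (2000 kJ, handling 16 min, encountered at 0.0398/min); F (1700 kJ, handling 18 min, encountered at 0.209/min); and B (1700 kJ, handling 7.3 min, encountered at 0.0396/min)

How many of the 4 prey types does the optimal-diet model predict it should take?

Profitabilities (E/h, kJ/min): B 233, E 125, F 94.4, H 53. Add prey in this order while the next type's profitability exceeds the intake rate on those already taken.
Rate on top 1: 52.22. E: 125 > 52.22 → include.
Rate on top 2: 76.29. F: 94.4 > 76.29 → include.
Rate on top 3: 88.3. H: 53 < 88.3 → exclude; stop.
Optimal diet: B, E, F — 3 of 4 types.

3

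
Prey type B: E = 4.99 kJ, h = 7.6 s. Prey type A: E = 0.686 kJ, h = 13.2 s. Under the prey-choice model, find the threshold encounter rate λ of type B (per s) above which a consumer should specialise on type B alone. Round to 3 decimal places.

The zero-one rule: include type A iff E₂/h₂ > λE₁/(1+λh₁). Equality gives the switch point.
λE₁h₂ = E₂ + λE₂h₁ ⇒ λ = E₂/(E₁h₂ − E₂h₁) = 0.686/(65.87 − 5.214) = 0.01131 per s.

0.011 per s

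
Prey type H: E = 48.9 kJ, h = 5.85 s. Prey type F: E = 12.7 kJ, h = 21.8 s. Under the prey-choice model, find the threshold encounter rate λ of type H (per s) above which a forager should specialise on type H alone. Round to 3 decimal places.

0.013 per s

At the threshold, the rate on type H alone equals the profitability of type F: λ·48.9/(1 + λ·5.85) = 12.7/21.8 = 0.5826.
Rearranging, λ(48.9 − 0.5826×5.85) = 0.5826, so λ = 0.5826/45.49 = 0.01281 per s.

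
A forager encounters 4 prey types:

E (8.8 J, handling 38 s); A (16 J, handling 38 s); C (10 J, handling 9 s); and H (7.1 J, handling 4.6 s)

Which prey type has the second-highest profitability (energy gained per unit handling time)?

C

In descending order of E/h:
H: 7.1/4.6 = 1.54 J/s
C: 10/9 = 1.11 J/s
A: 16/38 = 0.421 J/s
E: 8.8/38 = 0.232 J/s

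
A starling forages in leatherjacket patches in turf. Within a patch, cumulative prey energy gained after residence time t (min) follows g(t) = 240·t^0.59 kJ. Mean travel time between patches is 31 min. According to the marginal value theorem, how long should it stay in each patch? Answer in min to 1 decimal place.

44.6 min

By the marginal value theorem, leave when the instantaneous gain rate g'(t) equals the habitat-wide average g(t)/(T + t).
g'(t) = 0.59·240·t^-0.41. Setting 0.59·240·t^-0.41 = 240·t^0.59/(31+t) gives 0.59(31+t) = t, so 0.41·t = 0.59×31.
t* = 0.59×31/0.41 = 44.61 min.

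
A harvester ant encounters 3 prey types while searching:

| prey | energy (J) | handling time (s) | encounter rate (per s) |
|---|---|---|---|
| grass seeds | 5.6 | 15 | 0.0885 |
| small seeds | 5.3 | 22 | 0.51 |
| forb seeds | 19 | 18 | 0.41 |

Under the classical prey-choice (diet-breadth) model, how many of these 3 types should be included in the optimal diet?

E/h in descending order: forb seeds 1.06, grass seeds 0.373, small seeds 0.241 J/s. The optimal diet is the largest prefix of this list for which every included type satisfies E_i/h_i > R on the types above it.
Rate on top 1: 0.9296. grass seeds: 0.373 < 0.9296 → exclude; stop.
Optimal diet: forb seeds — 1 of 3 types.

1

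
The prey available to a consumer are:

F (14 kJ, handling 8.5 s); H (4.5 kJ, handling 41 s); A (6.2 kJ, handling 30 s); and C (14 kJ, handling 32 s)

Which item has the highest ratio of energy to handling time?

In descending order of E/h:
F: 14/8.5 = 1.65 kJ/s
C: 14/32 = 0.438 kJ/s
A: 6.2/30 = 0.207 kJ/s
H: 4.5/41 = 0.11 kJ/s

F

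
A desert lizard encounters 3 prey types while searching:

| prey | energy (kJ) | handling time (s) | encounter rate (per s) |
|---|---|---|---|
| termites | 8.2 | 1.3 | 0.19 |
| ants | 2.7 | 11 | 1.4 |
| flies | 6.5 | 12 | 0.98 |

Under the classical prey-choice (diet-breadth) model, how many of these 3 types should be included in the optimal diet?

E/h in descending order: termites 6.31, flies 0.542, ants 0.245 kJ/s. The optimal diet is the largest prefix of this list for which every included type satisfies E_i/h_i > R on the types above it.
Rate on top 1: 1.249. flies: 0.542 < 1.249 → exclude; stop.
Optimal diet: termites — 1 of 3 types.

1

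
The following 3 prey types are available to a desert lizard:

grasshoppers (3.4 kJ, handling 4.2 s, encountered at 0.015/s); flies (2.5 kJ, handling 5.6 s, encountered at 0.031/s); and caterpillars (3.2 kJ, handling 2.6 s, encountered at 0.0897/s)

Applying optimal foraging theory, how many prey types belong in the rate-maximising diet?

Profitabilities (E/h, kJ/s): caterpillars 1.23, grasshoppers 0.81, flies 0.446. Add prey in this order while the next type's profitability exceeds the intake rate on those already taken.
Rate on top 1: 0.2328. grasshoppers: 0.81 > 0.2328 → include.
Rate on top 2: 0.2608. flies: 0.446 > 0.2608 → include.
Optimal diet: caterpillars, grasshoppers, flies — 3 of 3 types.

3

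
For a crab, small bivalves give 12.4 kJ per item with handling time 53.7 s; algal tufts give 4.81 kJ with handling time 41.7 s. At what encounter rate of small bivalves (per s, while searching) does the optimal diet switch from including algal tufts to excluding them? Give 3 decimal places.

Drop algal tufts once their profitability E₂/h₂ falls below the rate achievable on small bivalves alone: E₂/h₂ = λE₁/(1 + λh₁).
Solve for λ: λE₁h₂ = E₂(1 + λh₁) → λ(E₁h₂ − E₂h₁) = E₂ → λ = E₂/(E₁h₂ − E₂h₁).
λ = 4.81/(12.4×41.7 − 4.81×53.7) = 4.81/258.8 = 0.01859 per s.

0.019 per s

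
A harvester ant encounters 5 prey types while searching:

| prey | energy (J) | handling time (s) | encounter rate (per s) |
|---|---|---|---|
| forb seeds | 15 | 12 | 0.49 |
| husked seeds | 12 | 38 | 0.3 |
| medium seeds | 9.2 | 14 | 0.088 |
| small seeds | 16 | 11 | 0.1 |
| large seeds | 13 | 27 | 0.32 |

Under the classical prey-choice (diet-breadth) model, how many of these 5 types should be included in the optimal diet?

E/h in descending order: small seeds 1.45, forb seeds 1.25, medium seeds 0.657, large seeds 0.481, husked seeds 0.316 J/s. The optimal diet is the largest prefix of this list for which every included type satisfies E_i/h_i > R on the types above it.
Rate on top 1: 0.7619. forb seeds: 1.25 > 0.7619 → include.
Rate on top 2: 1.122. medium seeds: 0.657 < 1.122 → exclude; stop.
Optimal diet: small seeds, forb seeds — 2 of 5 types.

2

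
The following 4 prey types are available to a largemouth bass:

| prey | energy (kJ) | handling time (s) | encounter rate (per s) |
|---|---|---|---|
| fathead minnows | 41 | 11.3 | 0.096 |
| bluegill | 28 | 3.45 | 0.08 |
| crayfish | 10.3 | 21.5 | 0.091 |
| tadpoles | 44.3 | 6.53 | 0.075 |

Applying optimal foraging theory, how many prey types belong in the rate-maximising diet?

Rank by E/h (kJ/s): bluegill 8.12, tadpoles 6.78, fathead minnows 3.63, crayfish 0.479. Include each in turn until the next type's E/h falls below the running intake rate.
Rate on top 1: 1.755. tadpoles: 6.78 > 1.755 → include.
Rate on top 2: 3.15. fathead minnows: 3.63 > 3.15 → include.
Rate on top 3: 3.332. crayfish: 0.479 < 3.332 → exclude; stop.
Optimal diet: bluegill, tadpoles, fathead minnows — 3 of 4 types.

3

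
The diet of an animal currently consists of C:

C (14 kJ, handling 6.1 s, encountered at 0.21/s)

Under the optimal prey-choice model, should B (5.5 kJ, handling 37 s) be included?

Intake rate on the current diet: R = (0.21×14) / (1 + 0.21×6.1) = 2.94/2.281 = 1.289 kJ/s.
B: E/h = 5.5/37 = 0.1486 kJ/s.
0.1486 < 1.289, so adding B would lower the average — exclude it.

No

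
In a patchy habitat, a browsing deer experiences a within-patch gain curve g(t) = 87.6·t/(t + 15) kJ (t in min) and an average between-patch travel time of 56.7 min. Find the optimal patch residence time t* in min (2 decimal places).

29.16 min

Optimal t* satisfies g'(t*) = g(t*)/(T + t*).
g'(t) = 87.6·15/(t + 15)². Setting 87.6·15/(t+15)² = 87.6t/[(t+15)(56.7+t)] gives 15(56.7+t) = t(t+15), so t² = 15×56.7 = 850.5.
t* = √850.5 = 29.16 min.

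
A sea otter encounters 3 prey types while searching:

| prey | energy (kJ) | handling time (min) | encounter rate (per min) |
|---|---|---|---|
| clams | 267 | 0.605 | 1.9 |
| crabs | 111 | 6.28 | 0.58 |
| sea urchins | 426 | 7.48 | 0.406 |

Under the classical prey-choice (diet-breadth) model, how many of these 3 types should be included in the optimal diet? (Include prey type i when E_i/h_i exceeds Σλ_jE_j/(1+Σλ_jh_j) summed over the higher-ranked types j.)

1

Rank by E/h (kJ/min): clams 441, sea urchins 57, crabs 17.7. Include each in turn until the next type's E/h falls below the running intake rate.
Rate on top 1: 236. sea urchins: 57 < 236 → exclude; stop.
Optimal diet: clams — 1 of 3 types.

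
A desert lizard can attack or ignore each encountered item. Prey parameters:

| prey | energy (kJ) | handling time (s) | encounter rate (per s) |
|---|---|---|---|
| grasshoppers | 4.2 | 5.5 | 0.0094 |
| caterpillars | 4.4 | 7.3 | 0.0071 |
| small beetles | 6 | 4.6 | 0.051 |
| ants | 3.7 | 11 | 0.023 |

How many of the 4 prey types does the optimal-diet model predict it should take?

Rank by E/h (kJ/s): small beetles 1.3, grasshoppers 0.764, caterpillars 0.603, ants 0.336. Include each in turn until the next type's E/h falls below the running intake rate.
Rate on top 1: 0.2479. grasshoppers: 0.764 > 0.2479 → include.
Rate on top 2: 0.2686. caterpillars: 0.603 > 0.2686 → include.
Rate on top 3: 0.2815. ants: 0.336 > 0.2815 → include.
Optimal diet: small beetles, grasshoppers, caterpillars, ants — 4 of 4 types.

4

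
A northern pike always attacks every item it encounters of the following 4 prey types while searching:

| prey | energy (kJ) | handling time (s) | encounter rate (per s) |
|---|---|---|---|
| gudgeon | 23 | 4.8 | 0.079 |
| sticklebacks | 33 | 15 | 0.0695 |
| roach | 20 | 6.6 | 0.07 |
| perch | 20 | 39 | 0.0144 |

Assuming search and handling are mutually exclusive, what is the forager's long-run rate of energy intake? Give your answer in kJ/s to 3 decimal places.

R = (0.079×23 + 0.0695×33 + 0.07×20 + 0.0144×20) / (1 + 0.079×4.8 + 0.0695×15 + 0.07×6.6 + 0.0144×39) = 5.799/3.445 = 1.683 kJ/s.

1.683 kJ/s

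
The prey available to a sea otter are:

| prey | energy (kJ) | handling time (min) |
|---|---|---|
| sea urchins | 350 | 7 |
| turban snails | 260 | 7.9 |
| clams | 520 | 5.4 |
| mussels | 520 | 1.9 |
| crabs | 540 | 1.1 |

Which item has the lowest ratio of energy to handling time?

In descending order of E/h:
crabs: 540/1.1 = 491 kJ/min
mussels: 520/1.9 = 274 kJ/min
clams: 520/5.4 = 96.3 kJ/min
sea urchins: 350/7 = 50 kJ/min
turban snails: 260/7.9 = 32.9 kJ/min

turban snails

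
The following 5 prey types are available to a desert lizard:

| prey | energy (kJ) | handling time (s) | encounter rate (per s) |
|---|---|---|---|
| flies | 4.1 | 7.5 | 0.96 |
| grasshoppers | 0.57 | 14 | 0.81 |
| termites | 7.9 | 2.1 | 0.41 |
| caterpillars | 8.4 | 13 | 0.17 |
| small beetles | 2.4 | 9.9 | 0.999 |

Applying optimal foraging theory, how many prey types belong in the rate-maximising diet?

Rank by E/h (kJ/s): termites 3.76, caterpillars 0.646, flies 0.547, small beetles 0.242, grasshoppers 0.0407. Include each in turn until the next type's E/h falls below the running intake rate.
Rate on top 1: 1.74. caterpillars: 0.646 < 1.74 → exclude; stop.
Optimal diet: termites — 1 of 5 types.

1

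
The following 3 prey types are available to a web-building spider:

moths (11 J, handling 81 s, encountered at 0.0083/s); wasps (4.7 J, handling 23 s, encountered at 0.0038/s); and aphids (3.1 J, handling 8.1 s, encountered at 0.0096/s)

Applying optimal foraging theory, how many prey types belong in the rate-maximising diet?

E/h in descending order: aphids 0.383, wasps 0.204, moths 0.136 J/s. The optimal diet is the largest prefix of this list for which every included type satisfies E_i/h_i > R on the types above it.
Rate on top 1: 0.02761. wasps: 0.204 > 0.02761 → include.
Rate on top 2: 0.04087. moths: 0.136 > 0.04087 → include.
Optimal diet: aphids, wasps, moths — 3 of 3 types.

3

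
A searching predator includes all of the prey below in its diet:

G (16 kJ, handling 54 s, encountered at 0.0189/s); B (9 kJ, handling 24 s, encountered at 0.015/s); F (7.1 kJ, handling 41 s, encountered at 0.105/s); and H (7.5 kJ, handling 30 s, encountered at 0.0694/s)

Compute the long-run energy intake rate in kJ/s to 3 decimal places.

Energy encountered per unit search time: 0.0189×16 + 0.015×9 + 0.105×7.1 + 0.0694×7.5 = 1.703 kJ/s.
Handling time per unit search time: 0.0189×54 + 0.015×24 + 0.105×41 + 0.0694×30 = 7.768.
Rate = 1.703/(1 + 7.768) = 0.1943 kJ/s.

0.194 kJ/s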